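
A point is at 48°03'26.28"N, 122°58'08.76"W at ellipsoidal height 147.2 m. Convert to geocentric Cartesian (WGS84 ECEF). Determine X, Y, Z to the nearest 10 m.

WGS84: a = 6378137 m, e² = 0.006694380; N(φ) = a/√(1−e²sin²φ) = 6389981.341 m.
X = (N+h)·cosφ·cosλ = -2324264.362 m; Y = (N+h)·cosφ·sinλ = -3583282.521 m; Z = (N(1−e²)+h)·sinφ = 4721246.641 m.

X -2324260 m, Y -3583280 m, Z 4721250 m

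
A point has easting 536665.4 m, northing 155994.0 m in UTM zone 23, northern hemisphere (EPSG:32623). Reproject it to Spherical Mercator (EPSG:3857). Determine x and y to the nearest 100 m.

Unproject from UTM 23N (λ₀ = -45°) → φ = 1.41130029°, λ = -44.67039982°.
Web Mercator (R = 6378137 m): x = -4972686.161 m, y = 157121.118 m.

x -4972700 m, y 157100 m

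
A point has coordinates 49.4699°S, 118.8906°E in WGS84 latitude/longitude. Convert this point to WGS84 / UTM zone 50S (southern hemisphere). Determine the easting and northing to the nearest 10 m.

E 636970 m, N 4518590 m

Zone 50 central meridian λ₀ = 6×50 − 183 = 117°; Δλ = +1.8906°.
Transverse Mercator on WGS84 with k₀ = 0.9996 gives E = 636973.881 m, N = 4518587.588 m.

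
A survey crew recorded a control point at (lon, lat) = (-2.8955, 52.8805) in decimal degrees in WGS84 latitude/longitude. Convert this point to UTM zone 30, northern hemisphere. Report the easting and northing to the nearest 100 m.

Zone 30 central meridian λ₀ = 6×30 − 183 = -3°; Δλ = +0.1045°.
Transverse Mercator on WGS84 with k₀ = 0.9996 gives E = 507032.381 m, N = 5858982.386 m.

E 507000 m, N 5859000 m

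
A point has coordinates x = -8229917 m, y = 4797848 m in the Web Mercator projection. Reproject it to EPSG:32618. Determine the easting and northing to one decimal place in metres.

E 591907.5 m, N 4376118.1 m

Web Mercator inverse (R = 6378137 m) → φ = 39.52980333°, λ = -73.93060228°.
UTM 18N forward: E = 591907.506 m, N = 4376118.055 m.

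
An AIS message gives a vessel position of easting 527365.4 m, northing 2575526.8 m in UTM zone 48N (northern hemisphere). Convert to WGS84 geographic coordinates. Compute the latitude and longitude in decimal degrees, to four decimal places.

Zone 48N: λ₀ = 105°, k₀ = 0.9996, false easting 500000 m.
Meridian distance M = (N − FN)/k₀ = 2576557.4 m.
Inverse transverse Mercator on WGS84 gives φ = 23.28890035°, λ = 105.26759985°.

lat 23.2889°, lon 105.2676°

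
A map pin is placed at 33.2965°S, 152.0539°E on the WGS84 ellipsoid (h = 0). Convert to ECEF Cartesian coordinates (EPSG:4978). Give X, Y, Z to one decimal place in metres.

WGS84: a = 6378137 m, e² = 0.006694380; N(φ) = a/√(1−e²sin²φ) = 6384580.650 m.
X = (N+h)·cosφ·cosλ = -4714198.960 m; Y = (N+h)·cosφ·sinλ = 2500898.308 m; Z = (N(1−e²)+h)·sinφ = -3481490.982 m.

X -4714199.0 m, Y 2500898.3 m, Z -3481491.0 m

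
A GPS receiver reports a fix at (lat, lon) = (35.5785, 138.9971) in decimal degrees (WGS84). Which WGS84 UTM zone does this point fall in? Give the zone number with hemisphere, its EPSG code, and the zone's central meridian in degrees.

Zone 54N (EPSG:32654), central meridian 141°

UTM zone = ⌊(λ + 180)/6⌋ + 1; 138.9971° ∈ [138°, 144°) → zone 54.
Hemisphere: N (φ ≥ 0).
Central meridian λ₀ = 6×54 − 183 = 141°.
EPSG code: 32654.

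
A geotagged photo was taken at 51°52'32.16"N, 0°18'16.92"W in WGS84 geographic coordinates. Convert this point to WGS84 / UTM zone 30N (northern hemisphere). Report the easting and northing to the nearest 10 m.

E 685530 m, N 5750640 m

Zone 30 central meridian λ₀ = 6×30 − 183 = -3°; Δλ = +2.6953°.
Transverse Mercator on WGS84 with k₀ = 0.9996 gives E = 685530.047 m, N = 5750636.269 m.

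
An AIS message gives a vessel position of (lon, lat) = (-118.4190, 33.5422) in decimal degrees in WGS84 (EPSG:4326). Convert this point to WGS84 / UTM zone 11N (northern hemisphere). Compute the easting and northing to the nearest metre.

Zone 11 central meridian λ₀ = 6×11 − 183 = -117°; Δλ = -1.4190°.
Transverse Mercator on WGS84 with k₀ = 0.9996 gives E = 368254.357 m, N = 3712299.464 m.

E 368254 m, N 3712299 m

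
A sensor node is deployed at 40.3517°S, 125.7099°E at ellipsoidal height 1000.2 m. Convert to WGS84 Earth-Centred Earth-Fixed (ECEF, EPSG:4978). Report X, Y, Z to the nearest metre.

WGS84: a = 6378137 m, e² = 0.006694380; N(φ) = a/√(1−e²sin²φ) = 6387105.899 m.
X = (N+h)·cosφ·cosλ = -2841522.733 m; Y = (N+h)·cosφ·sinλ = 3952955.816 m; Z = (N(1−e²)+h)·sinφ = -4108471.569 m.

X -2841523 m, Y 3952956 m, Z -4108472 m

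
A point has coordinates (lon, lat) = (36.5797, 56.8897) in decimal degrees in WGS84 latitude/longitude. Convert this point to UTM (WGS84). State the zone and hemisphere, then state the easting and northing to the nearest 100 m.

Zone 37N: E 352600 m, N 6307700 m

Longitude 36.5797° lies in the 6° band [36°, 42°), giving zone 37; latitude is north of the equator, so 37N.
Zone 37 central meridian λ₀ = 6×37 − 183 = 39°; Δλ = -2.4203°.
Transverse Mercator on WGS84 with k₀ = 0.9996 gives E = 352554.880 m, N = 6307717.090 m.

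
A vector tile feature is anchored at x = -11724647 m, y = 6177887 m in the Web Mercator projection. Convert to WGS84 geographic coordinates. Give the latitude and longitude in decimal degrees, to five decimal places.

lat 48.42520°, lon -105.32430°

R = 6378137 m. λ = x/R = -105.32429601°.
φ = 2·arctan(exp(y/R)) − 90° = 2·arctan(2.63426) − 90° = 48.42520152°.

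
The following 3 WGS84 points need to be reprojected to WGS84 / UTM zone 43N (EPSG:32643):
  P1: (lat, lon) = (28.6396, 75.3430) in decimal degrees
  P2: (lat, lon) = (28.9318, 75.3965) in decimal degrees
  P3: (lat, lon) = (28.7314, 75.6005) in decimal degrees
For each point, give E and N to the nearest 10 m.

UTM zone 43N: λ₀ = 75°, k₀ = 0.9996.
P1 (28.6396°, 75.3430°) → (533523.511, 3168105.548) m.
P2 (28.9318°, 75.3965°) → (538644.561, 3200494.366) m.
P3 (28.7314°, 75.6005°) → (558639.806, 3178375.352) m.

P1: E 533520 m, N 3168110 m; P2: E 538640 m, N 3200490 m; P3: E 558640 m, N 3178380 m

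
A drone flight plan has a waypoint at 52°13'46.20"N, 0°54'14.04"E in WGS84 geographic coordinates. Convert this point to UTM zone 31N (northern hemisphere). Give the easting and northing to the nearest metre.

Zone 31 central meridian λ₀ = 6×31 − 183 = 3°; Δλ = -2.0961°.
Transverse Mercator on WGS84 with k₀ = 0.9996 gives E = 356846.572 m, N = 5788634.649 m.

E 356847 m, N 5788635 m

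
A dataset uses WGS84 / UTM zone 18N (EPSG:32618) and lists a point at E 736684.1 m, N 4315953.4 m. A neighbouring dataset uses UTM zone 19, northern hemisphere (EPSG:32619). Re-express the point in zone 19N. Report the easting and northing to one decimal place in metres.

E 216794.1 m, N 4317486.5 m

UTM 18N → geographic: φ = 38.96059957°, λ = -72.26840021°.
UTM 19N (λ₀ = -69°) forward: E = 216794.144 m, N = 4317486.468 m.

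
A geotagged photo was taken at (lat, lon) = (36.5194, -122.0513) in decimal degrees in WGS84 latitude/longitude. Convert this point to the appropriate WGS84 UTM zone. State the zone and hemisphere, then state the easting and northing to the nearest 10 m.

Longitude -122.0513° lies in the 6° band [-126°, -120°), giving zone 10; latitude is north of the equator, so 10N.
Zone 10 central meridian λ₀ = 6×10 − 183 = -123°; Δλ = +0.9487°.
Transverse Mercator on WGS84 with k₀ = 0.9996 gives E = 584941.023 m, N = 4041978.517 m.

Zone 10N: E 584940 m, N 4041980 m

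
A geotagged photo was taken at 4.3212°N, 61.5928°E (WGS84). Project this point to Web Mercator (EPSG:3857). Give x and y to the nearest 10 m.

Web Mercator is spherical with R = a = 6378137 m.
x = R·λ = 6378137 × 1.074997156 = 6856479.133 m.
y = R·ln tan(π/4 + φ/2) = 6378137 × 0.075490767 = 481490.457 m.

x 6856480 m, y 481490 m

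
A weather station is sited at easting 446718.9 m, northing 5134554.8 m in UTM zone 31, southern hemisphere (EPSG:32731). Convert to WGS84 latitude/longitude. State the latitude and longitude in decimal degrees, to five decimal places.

lat -43.94020°, lon 2.33610°

Zone 31S: λ₀ = 3°, k₀ = 0.9996, false easting 500000 m, false northing 10000000 m.
Meridian distance M = (N − FN)/k₀ = -4867392.2 m.
Inverse transverse Mercator on WGS84 gives φ = -43.94019974°, λ = 2.33609964°.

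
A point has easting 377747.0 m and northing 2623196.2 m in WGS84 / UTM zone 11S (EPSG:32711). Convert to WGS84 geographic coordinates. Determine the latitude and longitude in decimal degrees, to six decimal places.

Zone 11S: λ₀ = -117°, k₀ = 0.9996, false easting 500000 m, false northing 10000000 m.
Meridian distance M = (N − FN)/k₀ = -7379755.7 m.
Inverse transverse Mercator on WGS84 gives φ = -66.48629966°, λ = -119.746700499°.

lat -66.486300°, lon -119.746700°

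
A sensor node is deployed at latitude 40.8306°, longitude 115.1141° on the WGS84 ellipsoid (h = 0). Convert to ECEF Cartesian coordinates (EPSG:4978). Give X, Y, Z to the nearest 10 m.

X -2051200 m, Y 4376030 m, Z 4148210 m

WGS84: a = 6378137 m, e² = 0.006694380; N(φ) = a/√(1−e²sin²φ) = 6387282.982 m.
X = (N+h)·cosφ·cosλ = -2051195.429 m; Y = (N+h)·cosφ·sinλ = 4376029.629 m; Z = (N(1−e²)+h)·sinφ = 4148207.188 m.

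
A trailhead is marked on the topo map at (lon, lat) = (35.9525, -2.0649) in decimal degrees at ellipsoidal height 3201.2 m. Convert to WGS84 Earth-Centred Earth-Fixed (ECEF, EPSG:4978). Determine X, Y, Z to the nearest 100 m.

WGS84: a = 6378137 m, e² = 0.006694380; N(φ) = a/√(1−e²sin²φ) = 6378164.717 m.
X = (N+h)·cosφ·cosλ = 5162386.940 m; Y = (N+h)·cosφ·sinλ = 3744158.670 m; Z = (N(1−e²)+h)·sinφ = -228391.735 m.

X 5162400 m, Y 3744200 m, Z -228400 m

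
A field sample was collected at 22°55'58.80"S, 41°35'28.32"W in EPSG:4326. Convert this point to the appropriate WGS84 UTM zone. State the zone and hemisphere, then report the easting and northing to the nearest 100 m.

Longitude -41.5912° lies in the 6° band [-42°, -36°), giving zone 24; latitude is south of the equator, so 24S.
Zone 24 central meridian λ₀ = 6×24 − 183 = -39°; Δλ = -2.5912°.
Transverse Mercator on WGS84 with k₀ = 0.9996 gives E = 234255.471 m, N = 7461554.506 m.

Zone 24S: E 234300 m, N 7461600 m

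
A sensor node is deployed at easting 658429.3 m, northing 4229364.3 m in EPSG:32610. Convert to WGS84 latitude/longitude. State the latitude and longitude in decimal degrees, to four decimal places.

Zone 10N: λ₀ = -123°, k₀ = 0.9996, false easting 500000 m.
Meridian distance M = (N − FN)/k₀ = 4231056.7 m.
Inverse transverse Mercator on WGS84 gives φ = 38.19829960°, λ = -121.19069957°.

lat 38.1983°, lon -121.1907°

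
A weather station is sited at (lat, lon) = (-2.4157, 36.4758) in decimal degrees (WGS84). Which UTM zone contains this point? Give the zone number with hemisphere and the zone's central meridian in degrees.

UTM zone = ⌊(λ + 180)/6⌋ + 1; 36.4758° ∈ [36°, 42°) → zone 37.
Hemisphere: S (φ < 0).
Central meridian λ₀ = 6×37 − 183 = 39°.

Zone 37S, central meridian 39°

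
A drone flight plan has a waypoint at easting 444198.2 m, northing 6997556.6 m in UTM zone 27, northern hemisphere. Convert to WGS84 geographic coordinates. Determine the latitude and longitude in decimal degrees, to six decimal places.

lat 63.103100°, lon -22.105599°

Zone 27N: λ₀ = -21°, k₀ = 0.9996, false easting 500000 m.
Meridian distance M = (N − FN)/k₀ = 7000356.7 m.
Inverse transverse Mercator on WGS84 gives φ = 63.10310032°, λ = -22.10559945°.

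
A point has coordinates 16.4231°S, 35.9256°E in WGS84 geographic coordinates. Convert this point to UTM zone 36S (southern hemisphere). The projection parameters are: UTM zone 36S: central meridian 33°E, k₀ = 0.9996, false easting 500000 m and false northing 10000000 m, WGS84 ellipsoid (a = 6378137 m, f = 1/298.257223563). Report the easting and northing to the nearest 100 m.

Zone 36 central meridian λ₀ = 6×36 − 183 = 33°; Δλ = +2.9256°.
Transverse Mercator on WGS84 with k₀ = 0.9996 gives E = 812462.213 m, N = 8182005.893 m.

E 812500 m, N 8182000 m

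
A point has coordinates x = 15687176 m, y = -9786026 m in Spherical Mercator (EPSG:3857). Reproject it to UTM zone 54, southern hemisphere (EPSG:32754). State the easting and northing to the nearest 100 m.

Web Mercator inverse (R = 6378137 m) → φ = -65.66599852°, λ = 140.92029965°.
UTM 54S forward: E = 496335.429 m, N = 2717315.569 m.

E 496300 m, N 2717300 m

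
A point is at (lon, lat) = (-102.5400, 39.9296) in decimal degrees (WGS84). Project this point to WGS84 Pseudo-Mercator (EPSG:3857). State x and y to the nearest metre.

Web Mercator is spherical with R = a = 6378137 m.
x = R·λ = 6378137 × -1.789660615 = -11414700.586 m.
y = R·ln tan(π/4 + φ/2) = 6378137 × 0.761306509 = 4855717.211 m.

x -11414701 m, y 4855717 m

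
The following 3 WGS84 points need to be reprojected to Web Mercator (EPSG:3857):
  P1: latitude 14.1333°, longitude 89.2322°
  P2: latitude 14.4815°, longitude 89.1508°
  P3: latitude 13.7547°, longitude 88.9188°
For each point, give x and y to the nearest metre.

P1: x 9933283 m, y 1589514 m; P2: x 9924222 m, y 1629516 m; P3: x 9898396 m, y 1546089 m

Web Mercator: x = R·λ, y = R·ln tan(π/4+φ/2), R = 6378137 m.
P1 (14.1333°, 89.2322°) → (9933283.066, 1589514.160) m.
P2 (14.4815°, 89.1508°) → (9924221.660, 1629516.390) m.
P3 (13.7547°, 88.9188°) → (9898395.538, 1546088.845) m.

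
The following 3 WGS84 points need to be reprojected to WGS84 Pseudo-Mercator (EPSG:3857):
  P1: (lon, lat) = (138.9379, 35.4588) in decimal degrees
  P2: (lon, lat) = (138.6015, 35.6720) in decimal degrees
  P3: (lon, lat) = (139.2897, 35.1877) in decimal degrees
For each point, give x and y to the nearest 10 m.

Web Mercator: x = R·λ, y = R·ln tan(π/4+φ/2), R = 6378137 m.
P1 (35.4588°, 138.9379°) → (15466496.280, 4226406.353) m.
P2 (35.6720°, 138.6015°) → (15429048.403, 4255582.431) m.
P3 (35.1877°, 139.2897°) → (15505658.477, 4189418.171) m.

P1: x 15466500 m, y 4226410 m; P2: x 15429050 m, y 4255580 m; P3: x 15505660 m, y 4189420 m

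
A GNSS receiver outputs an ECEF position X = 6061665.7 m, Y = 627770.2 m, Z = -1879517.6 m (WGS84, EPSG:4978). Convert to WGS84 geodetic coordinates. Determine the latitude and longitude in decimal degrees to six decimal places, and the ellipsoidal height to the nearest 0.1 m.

lat -17.249300°, lon 5.912700°, h 1069.6 m

λ = atan2(Y, X) = 5.91269996°; p = √(X²+Y²) = 6094086.2 m.
Bowring's method on WGS84 (a = 6378137 m, b = 6356752.314 m) gives φ = -17.24930032°, h = 1069.591 m.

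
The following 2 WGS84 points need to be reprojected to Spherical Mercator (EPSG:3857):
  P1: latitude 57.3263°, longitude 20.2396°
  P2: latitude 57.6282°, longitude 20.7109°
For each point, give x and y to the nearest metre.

Web Mercator: x = R·λ, y = R·ln tan(π/4+φ/2), R = 6378137 m.
P1 (57.3263°, 20.2396°) → (2253061.966, 7827106.079) m.
P2 (57.6282°, 20.7109°) → (2305526.842, 7889616.182) m.

P1: x 2253062 m, y 7827106 m; P2: x 2305527 m, y 7889616 m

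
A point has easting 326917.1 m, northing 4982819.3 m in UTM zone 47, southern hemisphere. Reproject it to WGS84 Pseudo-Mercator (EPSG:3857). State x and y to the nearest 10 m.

Unproject from UTM 47S (λ₀ = 99°) → φ = -45.28680026°, λ = 96.79289956°.
Web Mercator (R = 6378137 m): x = 10774936.291 m, y = -5666785.889 m.

x 10774940 m, y -5666790 m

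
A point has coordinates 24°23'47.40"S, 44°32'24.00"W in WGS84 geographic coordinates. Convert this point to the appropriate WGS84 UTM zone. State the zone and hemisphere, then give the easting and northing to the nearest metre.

Zone 23S: E 546643 m, N 7301797 m

Longitude -44.5400° lies in the 6° band [-48°, -42°), giving zone 23; latitude is south of the equator, so 23S.
Zone 23 central meridian λ₀ = 6×23 − 183 = -45°; Δλ = +0.4600°.
Transverse Mercator on WGS84 with k₀ = 0.9996 gives E = 546642.961 m, N = 7301796.915 m.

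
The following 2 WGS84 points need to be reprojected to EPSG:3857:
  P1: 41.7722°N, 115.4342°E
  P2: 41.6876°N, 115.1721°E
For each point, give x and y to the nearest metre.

Web Mercator: x = R·λ, y = R·ln tan(π/4+φ/2), R = 6378137 m.
P1 (41.7722°, 115.4342°) → (12850076.364, 5126916.953) m.
P2 (41.6876°, 115.1721°) → (12820899.526, 5114297.704) m.

P1: x 12850076 m, y 5126917 m; P2: x 12820900 m, y 5114298 m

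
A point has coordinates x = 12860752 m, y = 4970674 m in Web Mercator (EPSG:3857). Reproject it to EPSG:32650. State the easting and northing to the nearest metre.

E 375850 m, N 4508370 m

Web Mercator inverse (R = 6378137 m) → φ = 40.71690183°, λ = 115.53010087°.
UTM 50N forward: E = 375849.755 m, N = 4508370.207 m.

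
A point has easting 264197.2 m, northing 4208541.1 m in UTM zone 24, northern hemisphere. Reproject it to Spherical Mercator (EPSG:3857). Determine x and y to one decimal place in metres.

x -4640386.4 m, y 4578564.1 m

Unproject from UTM 24N (λ₀ = -39°) → φ = 37.99389971°, λ = -41.68530003°.
Web Mercator (R = 6378137 m): x = -4640386.373 m, y = 4578564.082 m.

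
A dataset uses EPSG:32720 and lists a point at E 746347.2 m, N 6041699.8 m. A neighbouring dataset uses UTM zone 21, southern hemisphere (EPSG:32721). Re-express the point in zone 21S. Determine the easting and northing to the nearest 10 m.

E 203720 m, N 6040170 m

UTM 20S → geographic: φ = -35.73789959°, λ = -60.27599977°.
UTM 21S (λ₀ = -57°) forward: E = 203716.321 m, N = 6040171.204 m.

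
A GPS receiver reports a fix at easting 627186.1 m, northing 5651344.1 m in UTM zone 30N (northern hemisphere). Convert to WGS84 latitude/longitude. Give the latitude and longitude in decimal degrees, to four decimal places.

Zone 30N: λ₀ = -3°, k₀ = 0.9996, false easting 500000 m.
Meridian distance M = (N − FN)/k₀ = 5653605.5 m.
Inverse transverse Mercator on WGS84 gives φ = 50.99959991°, λ = -1.18740024°.

lat 50.9996°, lon -1.1874°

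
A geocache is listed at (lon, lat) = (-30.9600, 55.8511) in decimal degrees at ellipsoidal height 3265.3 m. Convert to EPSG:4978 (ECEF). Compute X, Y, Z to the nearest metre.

WGS84: a = 6378137 m, e² = 0.006694380; N(φ) = a/√(1−e²sin²φ) = 6392809.103 m.
X = (N+h)·cosφ·cosλ = 3078870.273 m; Y = (N+h)·cosφ·sinλ = -1847047.642 m; Z = (N(1−e²)+h)·sinφ = 5257856.056 m.

X 3078870 m, Y -1847048 m, Z 5257856 m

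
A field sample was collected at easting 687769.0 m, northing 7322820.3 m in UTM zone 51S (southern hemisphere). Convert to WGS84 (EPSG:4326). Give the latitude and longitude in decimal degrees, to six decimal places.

lat -24.196100°, lon 124.848700°

Zone 51S: λ₀ = 123°, k₀ = 0.9996, false easting 500000 m, false northing 10000000 m.
Meridian distance M = (N − FN)/k₀ = -2678251.0 m.
Inverse transverse Mercator on WGS84 gives φ = -24.19610014°, λ = 124.84869979°.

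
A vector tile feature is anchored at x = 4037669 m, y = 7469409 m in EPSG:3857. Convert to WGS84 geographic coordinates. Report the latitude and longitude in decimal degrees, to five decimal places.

lat 55.55030°, lon 36.27100°

R = 6378137 m. λ = x/R = 36.27099775°.
φ = 2·arctan(exp(y/R)) − 90° = 2·arctan(3.22553) − 90° = 55.55029976°.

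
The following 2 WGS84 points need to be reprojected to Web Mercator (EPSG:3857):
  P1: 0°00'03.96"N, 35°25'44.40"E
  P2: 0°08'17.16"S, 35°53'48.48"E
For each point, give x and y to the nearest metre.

P1: x 3943938 m, y 122 m; P2: x 3996013 m, y -15373 m

Web Mercator: x = R·λ, y = R·ln tan(π/4+φ/2), R = 6378137 m.
P1 (0.0011°, 35.4290°) → (3943938.239, 122.451) m.
P2 (-0.1381°, 35.8968°) → (3996013.497, -15373.237) m.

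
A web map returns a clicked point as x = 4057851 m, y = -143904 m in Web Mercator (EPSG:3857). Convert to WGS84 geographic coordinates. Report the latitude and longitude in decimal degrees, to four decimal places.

R = 6378137 m. λ = x/R = 36.45229574°.
φ = 2·arctan(exp(y/R)) − 90° = 2·arctan(0.97769) − 90° = -1.29260197°.

lat -1.2926°, lon 36.4523°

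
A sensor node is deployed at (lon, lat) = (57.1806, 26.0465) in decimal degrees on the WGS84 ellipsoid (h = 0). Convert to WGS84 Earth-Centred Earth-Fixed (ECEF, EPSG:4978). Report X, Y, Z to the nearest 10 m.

WGS84: a = 6378137 m, e² = 0.006694380; N(φ) = a/√(1−e²sin²φ) = 6382257.241 m.
X = (N+h)·cosφ·cosλ = 3107820.418 m; Y = (N+h)·cosφ·sinλ = 4818809.251 m; Z = (N(1−e²)+h)·sinφ = 2783691.309 m.

X 3107820 m, Y 4818810 m, Z 2783690 m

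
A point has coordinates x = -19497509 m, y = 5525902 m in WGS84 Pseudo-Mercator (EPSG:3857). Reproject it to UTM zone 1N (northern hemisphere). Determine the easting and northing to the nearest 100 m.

E 647400 m, N 4916800 m

Web Mercator inverse (R = 6378137 m) → φ = 44.38940118°, λ = -175.14910337°.
UTM 1N forward: E = 647420.591 m, N = 4916790.239 m.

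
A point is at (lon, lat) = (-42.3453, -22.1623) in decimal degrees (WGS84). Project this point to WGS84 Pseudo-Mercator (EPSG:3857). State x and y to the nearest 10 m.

x -4713860 m, y -2531020 m

Web Mercator is spherical with R = a = 6378137 m.
x = R·λ = 6378137 × -0.739064908 = -4713857.233 m.
y = R·ln tan(π/4 + φ/2) = 6378137 × -0.396827863 = -2531022.473 m.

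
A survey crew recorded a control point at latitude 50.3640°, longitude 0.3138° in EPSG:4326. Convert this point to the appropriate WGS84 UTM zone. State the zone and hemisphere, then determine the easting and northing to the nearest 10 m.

Zone 31N: E 308960 m, N 5582550 m

Longitude 0.3138° lies in the 6° band [0°, 6°), giving zone 31; latitude is north of the equator, so 31N.
Zone 31 central meridian λ₀ = 6×31 − 183 = 3°; Δλ = -2.6862°.
Transverse Mercator on WGS84 with k₀ = 0.9996 gives E = 308958.289 m, N = 5582553.115 m.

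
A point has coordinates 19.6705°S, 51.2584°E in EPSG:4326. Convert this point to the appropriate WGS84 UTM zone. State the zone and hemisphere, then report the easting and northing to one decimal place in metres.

Zone 39S: E 527085.9 m, N 7824959.9 m

Longitude 51.2584° lies in the 6° band [48°, 54°), giving zone 39; latitude is south of the equator, so 39S.
Zone 39 central meridian λ₀ = 6×39 − 183 = 51°; Δλ = +0.2584°.
Transverse Mercator on WGS84 with k₀ = 0.9996 gives E = 527085.860 m, N = 7824959.931 m.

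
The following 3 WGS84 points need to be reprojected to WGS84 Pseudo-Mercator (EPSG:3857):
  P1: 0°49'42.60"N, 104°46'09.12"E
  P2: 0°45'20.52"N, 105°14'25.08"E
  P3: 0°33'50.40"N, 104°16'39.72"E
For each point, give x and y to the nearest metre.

P1: x 11662854 m, y 92231 m; P2: x 11715297 m, y 84127 m; P3: x 11608140 m, y 62785 m

Web Mercator: x = R·λ, y = R·ln tan(π/4+φ/2), R = 6378137 m.
P1 (0.8285°, 104.7692°) → (11662853.995, 92231.412) m.
P2 (0.7557°, 105.2403°) → (11715296.607, 84126.578) m.
P3 (0.5640°, 104.2777°) → (11608140.465, 62785.207) m.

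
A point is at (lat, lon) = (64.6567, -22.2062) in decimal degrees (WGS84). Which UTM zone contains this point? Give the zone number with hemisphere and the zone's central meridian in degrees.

Zone 27N, central meridian -21°

UTM zone = ⌊(λ + 180)/6⌋ + 1; -22.2062° ∈ [-24°, -18°) → zone 27.
Hemisphere: N (φ ≥ 0).
Central meridian λ₀ = 6×27 − 183 = -21°.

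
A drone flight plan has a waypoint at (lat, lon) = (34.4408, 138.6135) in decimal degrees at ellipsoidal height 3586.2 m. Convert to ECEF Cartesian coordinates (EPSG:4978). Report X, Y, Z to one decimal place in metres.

X -3952944.4 m, Y 3483334.3 m, Z 3588906.1 m

WGS84: a = 6378137 m, e² = 0.006694380; N(φ) = a/√(1−e²sin²φ) = 6384976.449 m.
X = (N+h)·cosφ·cosλ = -3952944.365 m; Y = (N+h)·cosφ·sinλ = 3483334.275 m; Z = (N(1−e²)+h)·sinφ = 3588906.084 m.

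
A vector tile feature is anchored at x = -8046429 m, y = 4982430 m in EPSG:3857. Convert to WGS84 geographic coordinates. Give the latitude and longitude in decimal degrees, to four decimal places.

R = 6378137 m. λ = x/R = -72.28230153°.
φ = 2·arctan(exp(y/R)) − 90° = 2·arctan(2.18403) − 90° = 40.79689688°.

lat 40.7969°, lon -72.2823°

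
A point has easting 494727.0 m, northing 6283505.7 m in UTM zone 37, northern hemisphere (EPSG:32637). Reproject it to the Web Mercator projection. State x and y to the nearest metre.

Unproject from UTM 37N (λ₀ = 39°) → φ = 56.69560022°, λ = 38.91390034°.
Web Mercator (R = 6378137 m): x = 4331875.570 m, y = 7698154.826 m.

x 4331876 m, y 7698155 m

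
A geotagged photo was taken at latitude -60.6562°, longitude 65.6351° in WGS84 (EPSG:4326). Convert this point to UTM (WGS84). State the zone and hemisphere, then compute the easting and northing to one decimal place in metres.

Zone 41S: E 644033.0 m, N 3272617.8 m

Longitude 65.6351° lies in the 6° band [60°, 66°), giving zone 41; latitude is south of the equator, so 41S.
Zone 41 central meridian λ₀ = 6×41 − 183 = 63°; Δλ = +2.6351°.
Transverse Mercator on WGS84 with k₀ = 0.9996 gives E = 644032.955 m, N = 3272617.754 m.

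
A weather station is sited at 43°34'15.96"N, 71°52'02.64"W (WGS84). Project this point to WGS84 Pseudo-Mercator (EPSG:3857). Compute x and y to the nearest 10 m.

x -8000240 m, y 5399310 m

Web Mercator is spherical with R = a = 6378137 m.
x = R·λ = 6378137 × -1.254322755 = -8000242.373 m.
y = R·ln tan(π/4 + φ/2) = 6378137 × 0.846533566 = 5399307.058 m.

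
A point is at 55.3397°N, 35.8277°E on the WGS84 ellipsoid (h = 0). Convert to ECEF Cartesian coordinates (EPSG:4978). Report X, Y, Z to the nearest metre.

WGS84: a = 6378137 m, e² = 0.006694380; N(φ) = a/√(1−e²sin²φ) = 6392630.217 m.
X = (N+h)·cosφ·cosλ = 2947635.382 m; Y = (N+h)·cosφ·sinλ = 2128068.752 m; Z = (N(1−e²)+h)·sinφ = 5222982.883 m.

X 2947635 m, Y 2128069 m, Z 5222983 m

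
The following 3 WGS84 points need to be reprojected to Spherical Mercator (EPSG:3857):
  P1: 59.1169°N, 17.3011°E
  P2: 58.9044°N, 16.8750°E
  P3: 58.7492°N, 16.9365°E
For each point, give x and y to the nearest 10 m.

P1: x 1925950 m, y 8205700 m; P2: x 1878520 m, y 8159750 m; P3: x 1885360 m, y 8126380 m

Web Mercator: x = R·λ, y = R·ln tan(π/4+φ/2), R = 6378137 m.
P1 (59.1169°, 17.3011°) → (1925949.642, 8205696.474) m.
P2 (58.9044°, 16.8750°) → (1878516.407, 8159752.684) m.
P3 (58.7492°, 16.9365°) → (1885362.556, 8126375.709) m.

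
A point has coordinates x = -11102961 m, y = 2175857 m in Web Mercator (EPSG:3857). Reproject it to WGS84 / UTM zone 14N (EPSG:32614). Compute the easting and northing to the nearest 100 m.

E 422200 m, N 2120600 m

Web Mercator inverse (R = 6378137 m) → φ = 19.17760308°, λ = -99.73959565°.
UTM 14N forward: E = 422238.891 m, N = 2120643.904 m.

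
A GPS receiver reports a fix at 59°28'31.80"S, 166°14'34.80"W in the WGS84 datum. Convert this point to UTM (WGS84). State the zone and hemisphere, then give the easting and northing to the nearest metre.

Longitude -166.2430° lies in the 6° band [-168°, -162°), giving zone 3; latitude is south of the equator, so 3S.
Zone 3 central meridian λ₀ = 6×3 − 183 = -165°; Δλ = -1.2430°.
Transverse Mercator on WGS84 with k₀ = 0.9996 gives E = 429576.525 m, N = 3406340.764 m.

Zone 3S: E 429577 m, N 3406341 m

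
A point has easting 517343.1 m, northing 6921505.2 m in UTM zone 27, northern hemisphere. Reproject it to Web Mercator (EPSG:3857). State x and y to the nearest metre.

x -2300328 m, y 8960483 m

Unproject from UTM 27N (λ₀ = -21°) → φ = 62.42439964°, λ = -20.66419985°.
Web Mercator (R = 6378137 m): x = -2300328.205 m, y = 8960483.453 m.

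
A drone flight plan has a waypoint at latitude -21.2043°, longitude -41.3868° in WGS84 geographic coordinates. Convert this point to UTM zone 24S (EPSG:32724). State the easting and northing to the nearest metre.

E 252229 m, N 7653374 m

Zone 24 central meridian λ₀ = 6×24 − 183 = -39°; Δλ = -2.3868°.
Transverse Mercator on WGS84 with k₀ = 0.9996 gives E = 252228.549 m, N = 7653374.277 m.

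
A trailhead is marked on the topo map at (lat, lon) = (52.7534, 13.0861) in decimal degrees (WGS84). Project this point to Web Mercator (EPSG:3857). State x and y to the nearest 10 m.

Web Mercator is spherical with R = a = 6378137 m.
x = R·λ = 6378137 × 0.228395531 = 1456737.988 m.
y = R·ln tan(π/4 + φ/2) = 6378137 × 1.087702134 = 6937513.226 m.

x 1456740 m, y 6937510 m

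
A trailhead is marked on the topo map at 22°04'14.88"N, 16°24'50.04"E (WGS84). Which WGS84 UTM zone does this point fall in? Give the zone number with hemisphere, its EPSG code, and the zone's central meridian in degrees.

UTM zone = ⌊(λ + 180)/6⌋ + 1; 16.4139° ∈ [12°, 18°) → zone 33.
Hemisphere: N (φ ≥ 0).
Central meridian λ₀ = 6×33 − 183 = 15°.
EPSG code: 32633.

Zone 33N (EPSG:32633), central meridian 15°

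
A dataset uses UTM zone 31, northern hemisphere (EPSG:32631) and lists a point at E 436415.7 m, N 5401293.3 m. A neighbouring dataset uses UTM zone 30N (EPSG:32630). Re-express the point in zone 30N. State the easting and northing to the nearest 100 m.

E 877300 m, N 5413700 m

UTM 31N → geographic: φ = 48.76139980°, λ = 2.13480038°.
UTM 30N (λ₀ = -3°) forward: E = 877296.827 m, N = 5413661.488 m.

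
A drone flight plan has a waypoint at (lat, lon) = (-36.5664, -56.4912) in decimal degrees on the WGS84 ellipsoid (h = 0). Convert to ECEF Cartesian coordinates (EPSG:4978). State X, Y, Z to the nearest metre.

X 2831434 m, Y -4276403 m, Z -3778855 m

WGS84: a = 6378137 m, e² = 0.006694380; N(φ) = a/√(1−e²sin²φ) = 6385727.718 m.
X = (N+h)·cosφ·cosλ = 2831434.374 m; Y = (N+h)·cosφ·sinλ = -4276403.495 m; Z = (N(1−e²)+h)·sinφ = -3778855.094 m.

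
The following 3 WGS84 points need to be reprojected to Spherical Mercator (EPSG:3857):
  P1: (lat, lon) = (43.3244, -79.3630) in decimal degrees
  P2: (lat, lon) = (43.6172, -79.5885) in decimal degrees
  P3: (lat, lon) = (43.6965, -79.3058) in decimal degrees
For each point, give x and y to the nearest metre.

Web Mercator: x = R·λ, y = R·ln tan(π/4+φ/2), R = 6378137 m.
P1 (43.3244°, -79.3630°) → (-8834648.748, 5361479.910) m.
P2 (43.6172°, -79.5885°) → (-8859751.293, 5406392.849) m.
P3 (43.6965°, -79.3058°) → (-8828281.273, 5418594.360) m.

P1: x -8834649 m, y 5361480 m; P2: x -8859751 m, y 5406393 m; P3: x -8828281 m, y 5418594 m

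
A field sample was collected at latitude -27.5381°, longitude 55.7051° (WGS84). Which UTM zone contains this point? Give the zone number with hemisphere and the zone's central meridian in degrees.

Zone 40S, central meridian 57°

UTM zone = ⌊(λ + 180)/6⌋ + 1; 55.7051° ∈ [54°, 60°) → zone 40.
Hemisphere: S (φ < 0).
Central meridian λ₀ = 6×40 − 183 = 57°.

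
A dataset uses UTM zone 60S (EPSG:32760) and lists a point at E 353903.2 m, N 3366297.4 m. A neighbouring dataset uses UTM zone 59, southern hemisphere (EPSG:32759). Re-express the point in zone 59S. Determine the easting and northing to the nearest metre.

UTM 60S → geographic: φ = -59.81520026°, λ = 174.39479970°.
UTM 59S (λ₀ = 171°) forward: E = 690354.020 m, N = 3364292.454 m.

E 690354 m, N 3364292 m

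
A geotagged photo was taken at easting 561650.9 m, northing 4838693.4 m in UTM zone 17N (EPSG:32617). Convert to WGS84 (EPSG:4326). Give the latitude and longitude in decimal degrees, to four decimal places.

Zone 17N: λ₀ = -81°, k₀ = 0.9996, false easting 500000 m.
Meridian distance M = (N − FN)/k₀ = 4840629.7 m.
Inverse transverse Mercator on WGS84 gives φ = 43.69870011°, λ = -80.23489959°.

lat 43.6987°, lon -80.2349°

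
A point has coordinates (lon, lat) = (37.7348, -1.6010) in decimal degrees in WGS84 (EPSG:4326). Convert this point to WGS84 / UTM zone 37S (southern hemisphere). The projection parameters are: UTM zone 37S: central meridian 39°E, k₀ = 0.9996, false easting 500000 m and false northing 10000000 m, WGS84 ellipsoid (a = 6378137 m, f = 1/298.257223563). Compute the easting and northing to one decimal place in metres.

Zone 37 central meridian λ₀ = 6×37 − 183 = 39°; Δλ = -1.2652°.
Transverse Mercator on WGS84 with k₀ = 0.9996 gives E = 359258.010 m, N = 9822997.513 m.

E 359258.0 m, N 9822997.5 m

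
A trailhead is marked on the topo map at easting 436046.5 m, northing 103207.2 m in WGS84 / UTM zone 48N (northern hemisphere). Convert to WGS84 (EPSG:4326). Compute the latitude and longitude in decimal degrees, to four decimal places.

Zone 48N: λ₀ = 105°, k₀ = 0.9996, false easting 500000 m.
Meridian distance M = (N − FN)/k₀ = 103248.5 m.
Inverse transverse Mercator on WGS84 gives φ = 0.93369979°, λ = 104.42519993°.

lat 0.9337°, lon 104.4252°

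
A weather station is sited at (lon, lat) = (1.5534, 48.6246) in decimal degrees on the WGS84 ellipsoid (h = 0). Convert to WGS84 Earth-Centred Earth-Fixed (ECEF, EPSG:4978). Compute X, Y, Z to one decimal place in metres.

WGS84: a = 6378137 m, e² = 0.006694380; N(φ) = a/√(1−e²sin²φ) = 6390192.464 m.
X = (N+h)·cosφ·cosλ = 4222299.386 m; Y = (N+h)·cosφ·sinλ = 114502.804 m; Z = (N(1−e²)+h)·sinφ = 4763067.384 m.

X 4222299.4 m, Y 114502.8 m, Z 4763067.4 m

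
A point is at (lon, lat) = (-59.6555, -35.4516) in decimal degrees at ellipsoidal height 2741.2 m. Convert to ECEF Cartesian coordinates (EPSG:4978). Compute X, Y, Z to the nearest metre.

WGS84: a = 6378137 m, e² = 0.006694380; N(φ) = a/√(1−e²sin²φ) = 6385331.275 m.
X = (N+h)·cosφ·cosλ = 2628929.739 m; Y = (N+h)·cosφ·sinλ = -4490863.375 m; Z = (N(1−e²)+h)·sinφ = -3680384.842 m.

X 2628930 m, Y -4490863 m, Z -3680385 m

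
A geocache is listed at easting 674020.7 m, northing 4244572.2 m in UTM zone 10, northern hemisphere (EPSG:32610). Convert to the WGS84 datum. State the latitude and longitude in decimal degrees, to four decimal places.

Zone 10N: λ₀ = -123°, k₀ = 0.9996, false easting 500000 m.
Meridian distance M = (N − FN)/k₀ = 4246270.7 m.
Inverse transverse Mercator on WGS84 gives φ = 38.33239958°, λ = -121.00899974°.

lat 38.3324°, lon -121.0090°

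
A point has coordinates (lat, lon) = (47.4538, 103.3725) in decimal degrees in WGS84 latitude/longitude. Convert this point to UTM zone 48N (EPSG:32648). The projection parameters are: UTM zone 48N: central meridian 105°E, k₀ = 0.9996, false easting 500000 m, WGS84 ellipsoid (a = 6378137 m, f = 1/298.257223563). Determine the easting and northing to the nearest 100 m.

E 377300 m, N 5256900 m

Zone 48 central meridian λ₀ = 6×48 − 183 = 105°; Δλ = -1.6275°.
Transverse Mercator on WGS84 with k₀ = 0.9996 gives E = 377321.294 m, N = 5256879.083 m.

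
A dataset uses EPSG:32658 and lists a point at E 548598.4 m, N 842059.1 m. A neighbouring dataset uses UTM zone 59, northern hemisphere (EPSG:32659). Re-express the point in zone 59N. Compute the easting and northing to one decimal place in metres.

E -114135.2 m, N 845993.4 m

UTM 58N → geographic: φ = 7.61769955°, λ = 165.44060014°.
UTM 59N (λ₀ = 171°) forward: E = -114135.239 m, N = 845993.354 m.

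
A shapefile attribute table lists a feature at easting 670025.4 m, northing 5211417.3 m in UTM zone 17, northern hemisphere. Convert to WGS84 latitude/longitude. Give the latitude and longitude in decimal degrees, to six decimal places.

lat 47.034400°, lon -78.762100°

Zone 17N: λ₀ = -81°, k₀ = 0.9996, false easting 500000 m.
Meridian distance M = (N − FN)/k₀ = 5213502.7 m.
Inverse transverse Mercator on WGS84 gives φ = 47.03440020°, λ = -78.76209987°.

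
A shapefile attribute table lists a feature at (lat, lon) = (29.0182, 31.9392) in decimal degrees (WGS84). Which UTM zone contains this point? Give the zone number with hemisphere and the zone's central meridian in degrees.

UTM zone = ⌊(λ + 180)/6⌋ + 1; 31.9392° ∈ [30°, 36°) → zone 36.
Hemisphere: N (φ ≥ 0).
Central meridian λ₀ = 6×36 − 183 = 33°.

Zone 36N, central meridian 33°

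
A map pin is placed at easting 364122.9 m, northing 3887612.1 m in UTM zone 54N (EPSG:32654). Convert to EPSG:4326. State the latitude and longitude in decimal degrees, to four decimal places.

lat 35.1222°, lon 139.5088°

Zone 54N: λ₀ = 141°, k₀ = 0.9996, false easting 500000 m.
Meridian distance M = (N − FN)/k₀ = 3889167.8 m.
Inverse transverse Mercator on WGS84 gives φ = 35.12219971°, λ = 139.50879988°.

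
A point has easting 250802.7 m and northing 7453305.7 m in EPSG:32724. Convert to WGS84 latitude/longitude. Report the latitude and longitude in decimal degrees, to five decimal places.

lat -23.01000°, lon -41.43130°

Zone 24S: λ₀ = -39°, k₀ = 0.9996, false easting 500000 m, false northing 10000000 m.
Meridian distance M = (N − FN)/k₀ = -2547713.4 m.
Inverse transverse Mercator on WGS84 gives φ = -23.00999957°, λ = -41.43130029°.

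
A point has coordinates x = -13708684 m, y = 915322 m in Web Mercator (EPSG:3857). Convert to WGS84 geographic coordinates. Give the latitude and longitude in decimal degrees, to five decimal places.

lat 8.19440°, lon -123.14720°

R = 6378137 m. λ = x/R = -123.14720362°.
φ = 2·arctan(exp(y/R)) − 90° = 2·arctan(1.15432) − 90° = 8.19439833°.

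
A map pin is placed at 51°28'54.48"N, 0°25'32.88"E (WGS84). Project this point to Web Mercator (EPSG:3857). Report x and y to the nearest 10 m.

Web Mercator is spherical with R = a = 6378137 m.
x = R·λ = 6378137 × 0.007431612 = 47399.839 m.
y = R·ln tan(π/4 + φ/2) = 6378137 × 1.051555520 = 6706965.167 m.

x 47400 m, y 6706970 m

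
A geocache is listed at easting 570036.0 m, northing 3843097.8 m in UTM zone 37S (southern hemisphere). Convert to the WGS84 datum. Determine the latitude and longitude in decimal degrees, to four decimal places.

Zone 37S: λ₀ = 39°, k₀ = 0.9996, false easting 500000 m, false northing 10000000 m.
Meridian distance M = (N − FN)/k₀ = -6159365.9 m.
Inverse transverse Mercator on WGS84 gives φ = -55.55309977°, λ = 40.11019944°.

lat -55.5531°, lon 40.1102°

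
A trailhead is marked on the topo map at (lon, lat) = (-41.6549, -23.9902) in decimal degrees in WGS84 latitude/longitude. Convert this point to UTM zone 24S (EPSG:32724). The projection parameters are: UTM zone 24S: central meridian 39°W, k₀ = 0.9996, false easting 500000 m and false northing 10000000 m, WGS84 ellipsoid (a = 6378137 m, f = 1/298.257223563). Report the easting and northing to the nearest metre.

E 229882 m, N 7344313 m

Zone 24 central meridian λ₀ = 6×24 − 183 = -39°; Δλ = -2.6549°.
Transverse Mercator on WGS84 with k₀ = 0.9996 gives E = 229881.672 m, N = 7344312.764 m.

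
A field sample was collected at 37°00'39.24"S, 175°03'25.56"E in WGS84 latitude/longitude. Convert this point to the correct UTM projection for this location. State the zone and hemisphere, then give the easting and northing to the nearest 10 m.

Zone 60S: E 327140 m, N 5902150 m

Longitude 175.0571° lies in the 6° band [174°, 180°), giving zone 60; latitude is south of the equator, so 60S.
Zone 60 central meridian λ₀ = 6×60 − 183 = 177°; Δλ = -1.9429°.
Transverse Mercator on WGS84 with k₀ = 0.9996 gives E = 327143.873 m, N = 5902153.838 m.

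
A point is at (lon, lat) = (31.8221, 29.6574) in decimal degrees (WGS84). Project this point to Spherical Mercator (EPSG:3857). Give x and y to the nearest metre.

x 3542420 m, y 3459587 m

Web Mercator is spherical with R = a = 6378137 m.
x = R·λ = 6378137 × 0.555400420 = 3542419.968 m.
y = R·ln tan(π/4 + φ/2) = 6378137 × 0.542413465 = 3459587.388 m.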